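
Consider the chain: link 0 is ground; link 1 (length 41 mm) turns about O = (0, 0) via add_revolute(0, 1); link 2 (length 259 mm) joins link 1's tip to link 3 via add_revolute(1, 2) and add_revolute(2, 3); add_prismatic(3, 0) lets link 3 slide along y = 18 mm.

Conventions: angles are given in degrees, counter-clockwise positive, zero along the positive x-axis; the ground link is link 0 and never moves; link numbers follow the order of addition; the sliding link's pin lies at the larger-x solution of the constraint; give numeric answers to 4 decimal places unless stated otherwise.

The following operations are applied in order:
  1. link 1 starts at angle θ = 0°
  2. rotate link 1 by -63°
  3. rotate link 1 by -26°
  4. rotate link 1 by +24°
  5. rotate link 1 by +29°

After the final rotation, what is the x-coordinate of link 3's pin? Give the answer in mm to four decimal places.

geometry: r = 41 mm, L = 259 mm, e = 18 mm; θ starts at 0°
rotate link 1 by -63°: θ ← 0° -63° = -63°
rotate link 1 by -26°: θ ← -63° -26° = -89°
rotate link 1 by +24°: θ ← -89° +24° = -65°
rotate link 1 by +29°: θ ← -65° +29° = -36°
crank pin P = (r cos θ, r sin θ) = (33.169697, -24.099195)
h = r sin θ − e = -24.099195 − 18 = -42.099195
x = r cos θ + √(L² − h²) = 33.169697 + 255.555586 = 288.725283

288.7253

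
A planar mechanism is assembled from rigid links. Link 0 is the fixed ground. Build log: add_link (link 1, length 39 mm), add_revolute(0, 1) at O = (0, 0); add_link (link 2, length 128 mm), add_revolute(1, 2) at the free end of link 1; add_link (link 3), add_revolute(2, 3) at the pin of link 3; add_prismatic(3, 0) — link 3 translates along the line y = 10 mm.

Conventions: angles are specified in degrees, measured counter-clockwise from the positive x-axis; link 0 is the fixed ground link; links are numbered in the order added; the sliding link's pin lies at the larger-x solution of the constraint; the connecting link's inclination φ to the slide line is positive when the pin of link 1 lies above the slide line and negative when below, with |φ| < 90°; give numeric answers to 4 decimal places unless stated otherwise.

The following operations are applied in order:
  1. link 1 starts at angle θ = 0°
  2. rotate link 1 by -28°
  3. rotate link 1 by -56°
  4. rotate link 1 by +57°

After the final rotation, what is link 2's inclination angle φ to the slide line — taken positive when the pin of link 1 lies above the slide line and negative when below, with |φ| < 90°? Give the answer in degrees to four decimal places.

geometry: r = 39 mm, L = 128 mm, e = 10 mm; θ starts at 0°
rotate link 1 by -28°: θ ← 0° -28° = -28°
rotate link 1 by -56°: θ ← -28° -56° = -84°
rotate link 1 by +57°: θ ← -84° +57° = -27°
h = r sin θ − e = -17.705629 − 10 = -27.705629
sin φ = h / L = -27.705629 / 128 = -0.21645023
φ = arcsin(-0.21645023) = -12.500623°

-12.5006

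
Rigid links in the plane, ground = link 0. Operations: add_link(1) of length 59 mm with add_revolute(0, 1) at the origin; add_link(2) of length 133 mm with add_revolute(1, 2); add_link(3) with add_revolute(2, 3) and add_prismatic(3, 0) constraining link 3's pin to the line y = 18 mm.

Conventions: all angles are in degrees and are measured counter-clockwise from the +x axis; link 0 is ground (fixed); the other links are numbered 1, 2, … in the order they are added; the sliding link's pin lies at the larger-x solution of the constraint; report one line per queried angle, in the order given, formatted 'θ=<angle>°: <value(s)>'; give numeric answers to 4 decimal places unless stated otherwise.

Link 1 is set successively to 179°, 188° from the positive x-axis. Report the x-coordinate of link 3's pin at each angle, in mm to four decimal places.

geometry: r = 59 mm, L = 133 mm, e = 18 mm
θ=179°: crank pin P = (r cos θ, r sin θ) = (-58.991014, 1.029692)
θ=179°: h = r sin θ − e = 1.029692 − 18 = -16.970308
θ=179°: x = r cos θ + √(L² − h²) = -58.991014 + 131.912883 = 72.921869
θ=188°: crank pin P = (r cos θ, r sin θ) = (-58.425816, -8.211213)
θ=188°: h = r sin θ − e = -8.211213 − 18 = -26.211213
θ=188°: x = r cos θ + √(L² − h²) = -58.425816 + 130.391611 = 71.965795

θ=179°: 72.9219
θ=188°: 71.9658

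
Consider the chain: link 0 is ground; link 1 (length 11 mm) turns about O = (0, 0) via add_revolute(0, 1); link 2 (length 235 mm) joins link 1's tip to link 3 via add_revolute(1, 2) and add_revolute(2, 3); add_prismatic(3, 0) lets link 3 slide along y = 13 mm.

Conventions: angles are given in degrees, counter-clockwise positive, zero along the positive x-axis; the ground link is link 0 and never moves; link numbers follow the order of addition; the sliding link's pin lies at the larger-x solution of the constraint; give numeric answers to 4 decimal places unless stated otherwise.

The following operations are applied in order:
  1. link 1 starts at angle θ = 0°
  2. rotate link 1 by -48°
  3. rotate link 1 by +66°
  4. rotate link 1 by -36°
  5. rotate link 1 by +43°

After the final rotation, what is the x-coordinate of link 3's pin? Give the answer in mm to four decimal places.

geometry: r = 11 mm, L = 235 mm, e = 13 mm; θ starts at 0°
rotate link 1 by -48°: θ ← 0° -48° = -48°
rotate link 1 by +66°: θ ← -48° +66° = 18°
rotate link 1 by -36°: θ ← 18° -36° = -18°
rotate link 1 by +43°: θ ← -18° +43° = 25°
crank pin P = (r cos θ, r sin θ) = (9.969386, 4.648801)
h = r sin θ − e = 4.648801 − 13 = -8.351199
x = r cos θ + √(L² − h²) = 9.969386 + 234.851565 = 244.820950

244.8210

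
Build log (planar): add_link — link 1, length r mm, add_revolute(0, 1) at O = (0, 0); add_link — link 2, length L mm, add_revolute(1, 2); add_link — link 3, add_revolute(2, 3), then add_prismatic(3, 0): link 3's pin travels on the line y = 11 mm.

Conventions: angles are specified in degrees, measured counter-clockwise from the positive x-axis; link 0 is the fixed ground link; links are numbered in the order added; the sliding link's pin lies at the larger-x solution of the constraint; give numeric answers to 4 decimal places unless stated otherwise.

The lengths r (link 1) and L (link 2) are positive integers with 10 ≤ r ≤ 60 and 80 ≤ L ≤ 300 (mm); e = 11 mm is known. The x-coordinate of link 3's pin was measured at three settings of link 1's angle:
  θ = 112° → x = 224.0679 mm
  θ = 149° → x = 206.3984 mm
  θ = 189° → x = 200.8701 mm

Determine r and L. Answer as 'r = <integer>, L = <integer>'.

constraint per measurement: (x − r cos θ)² + (r sin θ − e)² = L²
subtracting the θ₁ and θ₂ equations cancels the r² and L² terms:
r = (x₁² − x₂²) / (2[(x₁cos θ₁ + e sin θ₁) − (x₂cos θ₂ + e sin θ₂)]) = 39.0001 → r = 39
L² = (x₁ − r cos θ₁)² + (r sin θ₁ − e)² = 57600.0105 → L = 240.0000 → L = 240
check at θ₃=189°: x = 200.8701 (printed 200.8701) ✓

r = 39, L = 240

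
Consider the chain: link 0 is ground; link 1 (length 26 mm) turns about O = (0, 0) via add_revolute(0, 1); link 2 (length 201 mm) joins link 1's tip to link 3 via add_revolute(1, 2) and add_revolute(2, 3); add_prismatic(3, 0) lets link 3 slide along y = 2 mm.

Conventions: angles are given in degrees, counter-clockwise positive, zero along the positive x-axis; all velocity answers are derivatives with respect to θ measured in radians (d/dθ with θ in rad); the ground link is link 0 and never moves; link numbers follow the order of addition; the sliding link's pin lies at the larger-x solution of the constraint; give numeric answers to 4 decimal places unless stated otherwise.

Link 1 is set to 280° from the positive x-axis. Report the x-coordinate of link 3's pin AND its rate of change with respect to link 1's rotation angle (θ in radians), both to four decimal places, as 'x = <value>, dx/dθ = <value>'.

geometry: r = 26 mm, L = 201 mm, e = 2 mm
crank pin P = (r cos θ, r sin θ) = (4.514853, -25.605002)
h = r sin θ − e = -25.605002 − 2 = -27.605002
x = r cos θ + √(L² − h²) = 4.514853 + 199.095364 = 203.610216
dx/dθ = −r sin θ − h·r cos θ/√(L² − h²) (θ in radians; h = -27.605002) = 26.230996

x = 203.6102, dx/dθ = 26.2310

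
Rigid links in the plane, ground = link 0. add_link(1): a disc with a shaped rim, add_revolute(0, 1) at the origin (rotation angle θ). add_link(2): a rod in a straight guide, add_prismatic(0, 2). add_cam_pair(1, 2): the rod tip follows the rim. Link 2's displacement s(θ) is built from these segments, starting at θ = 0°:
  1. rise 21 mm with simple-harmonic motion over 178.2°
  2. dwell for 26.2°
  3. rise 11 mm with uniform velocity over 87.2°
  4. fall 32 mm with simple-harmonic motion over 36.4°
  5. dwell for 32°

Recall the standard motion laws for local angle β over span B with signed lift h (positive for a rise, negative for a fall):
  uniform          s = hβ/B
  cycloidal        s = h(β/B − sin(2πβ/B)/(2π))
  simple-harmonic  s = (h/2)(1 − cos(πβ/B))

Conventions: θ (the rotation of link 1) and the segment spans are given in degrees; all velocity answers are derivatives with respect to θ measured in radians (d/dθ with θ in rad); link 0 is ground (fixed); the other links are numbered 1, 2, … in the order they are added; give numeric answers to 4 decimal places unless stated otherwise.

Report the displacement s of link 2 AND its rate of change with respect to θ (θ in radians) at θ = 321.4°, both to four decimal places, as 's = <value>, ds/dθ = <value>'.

segment 1 (0° to 178.2°, simple-harmonic, h = 21) is passed completely: s = 0.0000 + (21) = 21.0000
segment 2 (178.2° to 204.4°, dwell): s unchanged at 21.0000
segment 3 (204.4° to 291.6°, uniform, h = 11) is passed completely: s = 21.0000 + (11) = 32.0000
θ = 321.4° falls in segment 4 (291.6° to 328°, simple-harmonic, h = -32): β = 321.4 − 291.6 = 29.8°, B = 36.4°; Δs = -32/2·(1 − cos(π·0.8187)) = -29.4736; s = 32.0000 − 29.4736 = 2.5264
velocity in seg [291.6°–328°] (simple-harmonic), θ in radians: β = 29.8° = 0.5201 rad, B = 36.4° = 0.6353 rad; ds/dθ = (πh/(2B)) sin(πβ/B) = (π·(-32)/(2·0.6353)) sin(π·0.8187) = -42.671475 mm/rad

s = 2.5264, ds/dθ = -42.6715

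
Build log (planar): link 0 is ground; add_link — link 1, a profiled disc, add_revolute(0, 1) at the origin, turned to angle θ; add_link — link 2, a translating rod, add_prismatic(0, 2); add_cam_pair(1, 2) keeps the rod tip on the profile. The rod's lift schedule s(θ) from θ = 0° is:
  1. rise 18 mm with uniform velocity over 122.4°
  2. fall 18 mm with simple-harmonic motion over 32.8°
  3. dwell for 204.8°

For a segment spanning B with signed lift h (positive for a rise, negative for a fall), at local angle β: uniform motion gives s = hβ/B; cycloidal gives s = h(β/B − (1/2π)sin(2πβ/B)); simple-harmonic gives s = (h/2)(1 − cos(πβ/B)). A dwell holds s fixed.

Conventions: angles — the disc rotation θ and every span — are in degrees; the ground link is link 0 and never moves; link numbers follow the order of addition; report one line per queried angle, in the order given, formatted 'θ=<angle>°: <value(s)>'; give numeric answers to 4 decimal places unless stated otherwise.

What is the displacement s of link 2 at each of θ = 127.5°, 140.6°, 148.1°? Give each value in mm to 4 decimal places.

seg 1 [0°–122.4°] uniform, h=18: full span → s += 18 → s = 18.0000
seg 2 [122.4°–155.2°] simple-harmonic, h=-18: θ=127.5° here. β=5.1, B=32.8. -18/2·(1 − cos(π·0.1555)) = -1.0526 → s = 16.9474
seg 2 [122.4°–155.2°] simple-harmonic, h=-18: θ=140.6° here. β=18.2, B=32.8. -18/2·(1 − cos(π·0.5549)) = -10.5440 → s = 7.4560
seg 2 [122.4°–155.2°] simple-harmonic, h=-18: θ=148.1° here. β=25.7, B=32.8. -18/2·(1 − cos(π·0.7835)) = -15.9979 → s = 2.0021

θ=127.5°: 16.9474
θ=140.6°: 7.4560
θ=148.1°: 2.0021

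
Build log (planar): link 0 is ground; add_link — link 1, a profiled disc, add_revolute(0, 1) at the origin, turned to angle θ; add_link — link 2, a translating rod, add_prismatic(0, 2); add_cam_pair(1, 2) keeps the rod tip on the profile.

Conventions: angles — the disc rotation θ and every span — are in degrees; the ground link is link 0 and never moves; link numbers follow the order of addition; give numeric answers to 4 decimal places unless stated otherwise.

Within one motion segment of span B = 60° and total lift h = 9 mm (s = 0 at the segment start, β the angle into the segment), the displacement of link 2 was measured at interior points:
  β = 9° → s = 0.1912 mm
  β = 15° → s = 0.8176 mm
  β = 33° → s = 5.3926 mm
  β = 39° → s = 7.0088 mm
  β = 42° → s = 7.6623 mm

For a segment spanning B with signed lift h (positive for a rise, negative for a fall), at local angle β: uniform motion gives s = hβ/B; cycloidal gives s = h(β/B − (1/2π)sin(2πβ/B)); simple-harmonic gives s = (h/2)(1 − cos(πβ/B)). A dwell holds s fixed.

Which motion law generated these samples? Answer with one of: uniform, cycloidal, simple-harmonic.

candidates at β/B = r: uniform s = h·r (linear in β); cycloidal s = h·(r − sin(2πr)/(2π)); simple-harmonic s = (h/2)(1 − cos(πr))
β=9°: printed 0.1912 | uniform 1.3500, cycloidal 0.1912, simple-harmonic 0.4905
β=15°: printed 0.8176 | uniform 2.2500, cycloidal 0.8176, simple-harmonic 1.3180
β=33°: printed 5.3926 | uniform 4.9500, cycloidal 5.3926, simple-harmonic 5.2040
β=39°: printed 7.0088 | uniform 5.8500, cycloidal 7.0088, simple-harmonic 6.5430
β=42°: printed 7.6623 | uniform 6.3000, cycloidal 7.6623, simple-harmonic 7.1450
only one law matches every sample → cycloidal

cycloidal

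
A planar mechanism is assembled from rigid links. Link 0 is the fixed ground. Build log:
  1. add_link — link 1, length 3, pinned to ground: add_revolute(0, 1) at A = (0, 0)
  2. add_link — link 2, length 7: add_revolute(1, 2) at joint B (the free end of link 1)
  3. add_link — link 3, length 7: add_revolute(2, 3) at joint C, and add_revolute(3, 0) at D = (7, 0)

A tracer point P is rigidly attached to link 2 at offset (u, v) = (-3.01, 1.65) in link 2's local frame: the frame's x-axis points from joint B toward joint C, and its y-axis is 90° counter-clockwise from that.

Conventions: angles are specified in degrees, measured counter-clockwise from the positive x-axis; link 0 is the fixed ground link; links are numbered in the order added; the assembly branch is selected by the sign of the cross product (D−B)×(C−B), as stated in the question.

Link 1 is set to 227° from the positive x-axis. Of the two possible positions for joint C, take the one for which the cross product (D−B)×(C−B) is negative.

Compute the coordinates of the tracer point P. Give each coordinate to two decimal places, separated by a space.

A=(0,0), D=(7.00,0)
B = A + 3.00·(cos227°, sin227°) = (-2.0460, -2.1941)
|BD| = 9.3083
circle(B,7.00) ∩ circle(D,7.00): a=4.6541, h=5.2287
  candidates: C₊=(1.2445,3.9843) cross=48.670; C₋=(3.7095,-6.1784) cross=-48.670
  branch - wants cross < 0 → take C=(3.7095,-6.1784) (cross=-48.670)
ex = (C−B)/|BC| = (0.8222,-0.5692); ey = (0.5692,0.8222)
P = B + -3.01·ex + 1.65·ey = (-3.5817,0.8758)

-3.58 0.88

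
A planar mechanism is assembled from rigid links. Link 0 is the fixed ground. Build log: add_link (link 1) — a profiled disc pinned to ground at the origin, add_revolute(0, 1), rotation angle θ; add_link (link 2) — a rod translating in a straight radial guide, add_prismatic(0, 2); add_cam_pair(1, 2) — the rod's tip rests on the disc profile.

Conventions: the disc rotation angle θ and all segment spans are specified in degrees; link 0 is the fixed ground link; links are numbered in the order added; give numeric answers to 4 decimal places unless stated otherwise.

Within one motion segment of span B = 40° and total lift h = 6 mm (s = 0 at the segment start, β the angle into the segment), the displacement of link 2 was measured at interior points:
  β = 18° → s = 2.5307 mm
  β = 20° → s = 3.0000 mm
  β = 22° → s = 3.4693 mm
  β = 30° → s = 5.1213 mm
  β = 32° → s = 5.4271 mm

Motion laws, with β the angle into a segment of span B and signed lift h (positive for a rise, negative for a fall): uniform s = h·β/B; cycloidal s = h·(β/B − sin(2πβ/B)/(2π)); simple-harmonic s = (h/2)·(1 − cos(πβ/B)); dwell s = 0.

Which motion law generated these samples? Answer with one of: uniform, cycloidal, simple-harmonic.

candidates at β/B = r: uniform s = h·r (linear in β); cycloidal s = h·(r − sin(2πr)/(2π)); simple-harmonic s = (h/2)(1 − cos(πr))
β=18°: printed 2.5307 | uniform 2.7000, cycloidal 2.4049, simple-harmonic 2.5307
β=20°: printed 3.0000 | uniform 3.0000, cycloidal 3.0000, simple-harmonic 3.0000
β=22°: printed 3.4693 | uniform 3.3000, cycloidal 3.5951, simple-harmonic 3.4693
β=30°: printed 5.1213 | uniform 4.5000, cycloidal 5.4549, simple-harmonic 5.1213
β=32°: printed 5.4271 | uniform 4.8000, cycloidal 5.7082, simple-harmonic 5.4271
only one law matches every sample → simple-harmonic

simple-harmonic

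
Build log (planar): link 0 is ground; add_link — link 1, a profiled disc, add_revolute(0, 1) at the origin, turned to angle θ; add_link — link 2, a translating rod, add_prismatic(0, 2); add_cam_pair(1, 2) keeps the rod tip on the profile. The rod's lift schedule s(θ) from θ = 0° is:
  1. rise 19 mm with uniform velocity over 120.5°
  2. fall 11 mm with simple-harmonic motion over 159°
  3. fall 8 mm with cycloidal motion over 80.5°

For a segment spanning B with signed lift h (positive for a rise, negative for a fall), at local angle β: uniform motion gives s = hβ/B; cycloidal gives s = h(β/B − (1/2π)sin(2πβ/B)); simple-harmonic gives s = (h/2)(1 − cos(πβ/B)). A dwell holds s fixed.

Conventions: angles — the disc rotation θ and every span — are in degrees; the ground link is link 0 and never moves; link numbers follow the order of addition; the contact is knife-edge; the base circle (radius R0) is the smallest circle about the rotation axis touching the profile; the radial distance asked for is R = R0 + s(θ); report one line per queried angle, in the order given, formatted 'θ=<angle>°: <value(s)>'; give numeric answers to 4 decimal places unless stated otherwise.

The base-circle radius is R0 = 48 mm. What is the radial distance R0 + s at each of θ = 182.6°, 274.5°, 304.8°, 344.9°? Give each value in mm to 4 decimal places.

seg 1 [0°–120.5°] uniform, h=19: full span → s += 19 → s = 19.0000
seg 2 [120.5°–279.5°] simple-harmonic, h=-11: θ=182.6° here. β=62.1, B=159. -11/2·(1 − cos(π·0.3906)) = -3.6461 → s = 15.3539
seg 2 [120.5°–279.5°] simple-harmonic, h=-11: θ=274.5° here. β=154, B=159. -11/2·(1 − cos(π·0.9686)) = -10.9732 → s = 8.0268
seg 2 [120.5°–279.5°] simple-harmonic, h=-11: full span → s += -11 → s = 8.0000
seg 3 [279.5°–360°] cycloidal, h=-8: θ=304.8° here. β=25.3, B=80.5. -8·(0.3143 − sin(2π·0.3143)/(2π)) = -1.3435 → s = 6.6565
seg 3 [279.5°–360°] cycloidal, h=-8: θ=344.9° here. β=65.4, B=80.5. -8·(0.8124 − sin(2π·0.8124)/(2π)) = -7.6759 → s = 0.3241
θ=182.6°: R = R0 + s = 48 + 15.3539 = 63.3539
θ=274.5°: R = R0 + s = 48 + 8.0268 = 56.0268
θ=304.8°: R = R0 + s = 48 + 6.6565 = 54.6565
θ=344.9°: R = R0 + s = 48 + 0.3241 = 48.3241

θ=182.6°: 63.3539
θ=274.5°: 56.0268
θ=304.8°: 54.6565
θ=344.9°: 48.3241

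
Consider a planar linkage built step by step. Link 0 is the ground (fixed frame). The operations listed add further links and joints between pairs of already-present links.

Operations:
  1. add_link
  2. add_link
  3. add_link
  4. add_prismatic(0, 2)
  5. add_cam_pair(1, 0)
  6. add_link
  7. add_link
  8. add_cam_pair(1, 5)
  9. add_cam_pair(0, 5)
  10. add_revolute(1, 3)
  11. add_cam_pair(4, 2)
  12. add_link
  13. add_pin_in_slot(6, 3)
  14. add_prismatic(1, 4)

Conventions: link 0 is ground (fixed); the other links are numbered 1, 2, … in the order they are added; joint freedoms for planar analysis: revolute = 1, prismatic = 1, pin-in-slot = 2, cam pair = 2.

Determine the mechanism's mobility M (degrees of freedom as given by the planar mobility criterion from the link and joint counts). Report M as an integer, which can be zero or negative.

L=1 J1=0 J2=0
add link → L=2 J1=0 J2=0
add link → L=3 J1=0 J2=0
add link → L=4 J1=0 J2=0
P@0,2 dof=1 J1 → L=4 J1=1 J2=0
C@1,0 dof=2 J2 → L=4 J1=1 J2=1
add link → L=5 J1=1 J2=1
add link → L=6 J1=1 J2=1
C@1,5 dof=2 J2 → L=6 J1=1 J2=2
C@0,5 dof=2 J2 → L=6 J1=1 J2=3
R@1,3 dof=1 J1 → L=6 J1=2 J2=3
C@4,2 dof=2 J2 → L=6 J1=2 J2=4
add link → L=7 J1=2 J2=4
PS@6,3 dof=2 J2 → L=7 J1=2 J2=5
P@1,4 dof=1 J1 → L=7 J1=3 J2=5
M=3(L−1)−2J1−J2=3·6−2·3−5=7

M = 7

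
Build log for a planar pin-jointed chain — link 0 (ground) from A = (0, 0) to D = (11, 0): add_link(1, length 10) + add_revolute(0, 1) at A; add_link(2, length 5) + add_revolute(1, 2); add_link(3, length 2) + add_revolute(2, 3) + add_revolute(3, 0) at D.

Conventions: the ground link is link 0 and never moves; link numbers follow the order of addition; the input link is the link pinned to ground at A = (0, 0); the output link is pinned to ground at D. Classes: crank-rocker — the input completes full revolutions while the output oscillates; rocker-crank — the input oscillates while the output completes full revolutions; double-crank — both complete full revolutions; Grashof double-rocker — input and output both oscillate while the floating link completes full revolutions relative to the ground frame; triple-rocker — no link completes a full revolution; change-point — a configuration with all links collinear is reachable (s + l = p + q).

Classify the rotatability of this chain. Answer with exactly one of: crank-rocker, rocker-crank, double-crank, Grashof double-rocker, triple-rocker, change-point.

lengths: ground=11, input=10, coupler=5, output=2
sorted: s=2 (shortest), l=11 (longest), p+q=15
s + l = 13 vs p + q = 15
s + l < p + q (Grashof) with shortest = output link → rocker-crank

rocker-crank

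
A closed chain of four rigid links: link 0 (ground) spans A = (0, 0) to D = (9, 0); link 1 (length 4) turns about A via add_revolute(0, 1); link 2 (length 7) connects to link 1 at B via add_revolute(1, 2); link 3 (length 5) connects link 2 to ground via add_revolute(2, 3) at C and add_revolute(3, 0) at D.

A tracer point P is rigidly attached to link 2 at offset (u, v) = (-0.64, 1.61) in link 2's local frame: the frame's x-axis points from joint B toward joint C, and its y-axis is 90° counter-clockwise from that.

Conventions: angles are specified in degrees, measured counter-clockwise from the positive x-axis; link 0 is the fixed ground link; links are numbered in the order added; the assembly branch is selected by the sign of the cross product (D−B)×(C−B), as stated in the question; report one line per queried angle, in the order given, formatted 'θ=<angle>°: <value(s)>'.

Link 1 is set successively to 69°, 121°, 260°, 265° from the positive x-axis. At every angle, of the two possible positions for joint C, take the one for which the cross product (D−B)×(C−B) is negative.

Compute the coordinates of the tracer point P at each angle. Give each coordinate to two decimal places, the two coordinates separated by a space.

A=(0,0), D=(9.00,0)
θ=69°: B = A + 4.00·(cos69°, sin69°) = (1.4335, 3.7343)
θ=69°: |BD| = 8.4379
θ=69°: circle(B,7.00) ∩ circle(D,5.00): a=5.6411, h=4.1446
θ=69°:   candidates: C₊=(8.3263,4.9544) cross=34.972; C₋=(4.6578,-2.4789) cross=-34.972
θ=69°:   branch - wants cross < 0 → take C=(4.6578,-2.4789) (cross=-34.972)
θ=69°: ex = (C−B)/|BC| = (0.4606,-0.8876); ey = (0.8876,0.4606)
θ=69°: P = B + -0.64·ex + 1.61·ey = (2.5677,5.0440)
θ=121°: B = A + 4.00·(cos121°, sin121°) = (-2.0602, 3.4287)
θ=121°: |BD| = 11.5794
θ=121°: circle(B,7.00) ∩ circle(D,5.00): a=6.8260, h=1.5509
θ=121°:   candidates: C₊=(4.9190,2.8889) cross=17.959; C₋=(4.0005,-0.0739) cross=-17.959
θ=121°:   branch - wants cross < 0 → take C=(4.0005,-0.0739) (cross=-17.959)
θ=121°: ex = (C−B)/|BC| = (0.8658,-0.5004); ey = (0.5004,0.8658)
θ=121°: P = B + -0.64·ex + 1.61·ey = (-1.8087,5.1429)
θ=260°: B = A + 4.00·(cos260°, sin260°) = (-0.6946, -3.9392)
θ=260°: |BD| = 10.4644
θ=260°: circle(B,7.00) ∩ circle(D,5.00): a=6.3789, h=2.8826
θ=260°:   candidates: C₊=(4.1300,1.1326) cross=30.164; C₋=(6.3002,-4.2085) cross=-30.164
θ=260°:   branch - wants cross < 0 → take C=(6.3002,-4.2085) (cross=-30.164)
θ=260°: ex = (C−B)/|BC| = (0.9993,-0.0385); ey = (0.0385,0.9993)
θ=260°: P = B + -0.64·ex + 1.61·ey = (-1.2722,-2.3058)
θ=265°: B = A + 4.00·(cos265°, sin265°) = (-0.3486, -3.9848)
θ=265°: |BD| = 10.1624
θ=265°: circle(B,7.00) ∩ circle(D,5.00): a=6.2620, h=3.1284
θ=265°:   candidates: C₊=(4.1853,1.3485) cross=31.792; C₋=(6.6386,-4.4073) cross=-31.792
θ=265°:   branch - wants cross < 0 → take C=(6.6386,-4.4073) (cross=-31.792)
θ=265°: ex = (C−B)/|BC| = (0.9982,-0.0604); ey = (0.0604,0.9982)
θ=265°: P = B + -0.64·ex + 1.61·ey = (-0.8903,-2.3391)

θ=69°: 2.57 5.04
θ=121°: -1.81 5.14
θ=260°: -1.27 -2.31
θ=265°: -0.89 -2.34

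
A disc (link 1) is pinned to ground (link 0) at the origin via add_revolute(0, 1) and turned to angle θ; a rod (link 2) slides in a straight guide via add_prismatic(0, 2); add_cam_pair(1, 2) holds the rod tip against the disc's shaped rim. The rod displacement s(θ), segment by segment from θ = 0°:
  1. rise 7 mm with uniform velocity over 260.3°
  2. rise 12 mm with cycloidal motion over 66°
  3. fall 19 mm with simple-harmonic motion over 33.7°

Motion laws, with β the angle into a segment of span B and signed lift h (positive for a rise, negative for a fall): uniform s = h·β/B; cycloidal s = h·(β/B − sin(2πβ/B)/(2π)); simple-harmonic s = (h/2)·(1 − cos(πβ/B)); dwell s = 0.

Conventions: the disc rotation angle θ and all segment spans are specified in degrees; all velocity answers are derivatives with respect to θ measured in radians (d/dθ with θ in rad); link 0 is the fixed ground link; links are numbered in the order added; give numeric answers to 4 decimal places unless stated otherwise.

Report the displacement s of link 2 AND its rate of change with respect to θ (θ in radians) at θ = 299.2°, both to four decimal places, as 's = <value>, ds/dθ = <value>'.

segment 1 (0° to 260.3°, uniform, h = 7) is passed completely: s = 0.0000 + (7) = 7.0000
θ = 299.2° falls in segment 2 (260.3° to 326.3°, cycloidal, h = 12): β = 299.2 − 260.3 = 38.9°, B = 66°; Δs = 12·(0.5894 − sin(2π·0.5894)/(2π)) = 8.0899; s = 7.0000 + 8.0899 = 15.0899
velocity in seg [260.3°–326.3°] (cycloidal), θ in radians: β = 38.9° = 0.6789 rad, B = 66° = 1.1519 rad; ds/dθ = (h/B)(1 − cos(2πβ/B)) = (12/1.1519)(1 − cos(2π·0.5894)) = 19.234321 mm/rad

s = 15.0899, ds/dθ = 19.2343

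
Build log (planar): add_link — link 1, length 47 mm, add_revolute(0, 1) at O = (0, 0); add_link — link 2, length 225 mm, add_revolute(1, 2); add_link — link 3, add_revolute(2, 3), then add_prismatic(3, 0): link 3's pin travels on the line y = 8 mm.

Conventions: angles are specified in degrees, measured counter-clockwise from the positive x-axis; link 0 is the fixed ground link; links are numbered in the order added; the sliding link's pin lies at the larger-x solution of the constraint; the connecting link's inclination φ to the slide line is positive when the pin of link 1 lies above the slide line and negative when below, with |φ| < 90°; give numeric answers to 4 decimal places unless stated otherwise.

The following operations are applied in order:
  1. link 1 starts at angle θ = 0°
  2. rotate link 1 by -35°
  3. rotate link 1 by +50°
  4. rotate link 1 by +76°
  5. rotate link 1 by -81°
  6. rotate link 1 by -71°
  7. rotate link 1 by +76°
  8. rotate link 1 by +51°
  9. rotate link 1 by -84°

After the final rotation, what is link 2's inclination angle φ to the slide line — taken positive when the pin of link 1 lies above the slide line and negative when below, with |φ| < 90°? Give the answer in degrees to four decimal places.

geometry: r = 47 mm, L = 225 mm, e = 8 mm; θ starts at 0°
rotate link 1 by -35°: θ ← 0° -35° = -35°
rotate link 1 by +50°: θ ← -35° +50° = 15°
rotate link 1 by +76°: θ ← 15° +76° = 91°
rotate link 1 by -81°: θ ← 91° -81° = 10°
rotate link 1 by -71°: θ ← 10° -71° = -61°
rotate link 1 by +76°: θ ← -61° +76° = 15°
rotate link 1 by +51°: θ ← 15° +51° = 66°
rotate link 1 by -84°: θ ← 66° -84° = -18°
h = r sin θ − e = -14.523799 − 8 = -22.523799
sin φ = h / L = -22.523799 / 225 = -0.10010577
φ = arcsin(-0.10010577) = -5.745261°

-5.7453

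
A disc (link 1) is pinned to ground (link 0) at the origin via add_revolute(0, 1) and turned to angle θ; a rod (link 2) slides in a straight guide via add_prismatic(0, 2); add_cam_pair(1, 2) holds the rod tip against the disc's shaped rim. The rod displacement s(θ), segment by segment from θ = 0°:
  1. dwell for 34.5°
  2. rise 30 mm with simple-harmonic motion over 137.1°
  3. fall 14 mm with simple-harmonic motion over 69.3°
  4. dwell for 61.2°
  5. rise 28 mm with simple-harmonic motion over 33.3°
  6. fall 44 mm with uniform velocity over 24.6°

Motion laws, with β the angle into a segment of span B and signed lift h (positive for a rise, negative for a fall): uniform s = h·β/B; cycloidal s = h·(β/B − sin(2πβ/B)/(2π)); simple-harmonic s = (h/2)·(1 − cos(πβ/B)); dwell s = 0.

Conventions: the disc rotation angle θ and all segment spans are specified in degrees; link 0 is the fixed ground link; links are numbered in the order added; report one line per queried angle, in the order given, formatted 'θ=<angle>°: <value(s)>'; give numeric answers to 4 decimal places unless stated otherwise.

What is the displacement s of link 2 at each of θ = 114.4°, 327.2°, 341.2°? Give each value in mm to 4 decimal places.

segment 1 (0° to 34.5°, dwell): s unchanged at 0.0000
θ = 114.4° falls in segment 2 (34.5° to 171.6°, simple-harmonic, h = 30): β = 114.4 − 34.5 = 79.9°, B = 137.1°; Δs = 30/2·(1 − cos(π·0.5828)) = 18.8574; s = 0.0000 + 18.8574 = 18.8574
segment 2 (34.5° to 171.6°, simple-harmonic, h = 30) is passed completely: s = 0.0000 + (30) = 30.0000
segment 3 (171.6° to 240.9°, simple-harmonic, h = -14) is passed completely: s = 30.0000 + (-14) = 16.0000
segment 4 (240.9° to 302.1°, dwell): s unchanged at 16.0000
θ = 327.2° falls in segment 5 (302.1° to 335.4°, simple-harmonic, h = 28): β = 327.2 − 302.1 = 25.1°, B = 33.3°; Δs = 28/2·(1 − cos(π·0.7538)) = 24.0155; s = 16.0000 + 24.0155 = 40.0155
segment 5 (302.1° to 335.4°, simple-harmonic, h = 28) is passed completely: s = 16.0000 + (28) = 44.0000
θ = 341.2° falls in segment 6 (335.4° to 360°, uniform, h = -44): β = 341.2 − 335.4 = 5.8°, B = 24.6°; Δs = -44·5.8/24.6 = -10.3740; s = 44.0000 − 10.3740 = 33.6260

θ=114.4°: 18.8574
θ=327.2°: 40.0155
θ=341.2°: 33.6260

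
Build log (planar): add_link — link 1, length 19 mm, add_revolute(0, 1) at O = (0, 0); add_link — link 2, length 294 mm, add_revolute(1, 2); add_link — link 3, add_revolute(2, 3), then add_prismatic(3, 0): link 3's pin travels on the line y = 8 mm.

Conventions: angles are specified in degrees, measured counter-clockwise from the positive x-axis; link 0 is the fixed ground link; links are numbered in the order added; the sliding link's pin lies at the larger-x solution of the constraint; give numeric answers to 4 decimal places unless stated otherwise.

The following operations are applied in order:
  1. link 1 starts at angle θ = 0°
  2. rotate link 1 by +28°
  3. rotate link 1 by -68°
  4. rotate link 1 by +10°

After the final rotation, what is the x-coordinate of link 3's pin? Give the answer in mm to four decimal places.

geometry: r = 19 mm, L = 294 mm, e = 8 mm; θ starts at 0°
rotate link 1 by +28°: θ ← 0° +28° = 28°
rotate link 1 by -68°: θ ← 28° -68° = -40°
rotate link 1 by +10°: θ ← -40° +10° = -30°
crank pin P = (r cos θ, r sin θ) = (16.454483, -9.500000)
h = r sin θ − e = -9.500000 − 8 = -17.500000
x = r cos θ + √(L² − h²) = 16.454483 + 293.478705 = 309.933187

309.9332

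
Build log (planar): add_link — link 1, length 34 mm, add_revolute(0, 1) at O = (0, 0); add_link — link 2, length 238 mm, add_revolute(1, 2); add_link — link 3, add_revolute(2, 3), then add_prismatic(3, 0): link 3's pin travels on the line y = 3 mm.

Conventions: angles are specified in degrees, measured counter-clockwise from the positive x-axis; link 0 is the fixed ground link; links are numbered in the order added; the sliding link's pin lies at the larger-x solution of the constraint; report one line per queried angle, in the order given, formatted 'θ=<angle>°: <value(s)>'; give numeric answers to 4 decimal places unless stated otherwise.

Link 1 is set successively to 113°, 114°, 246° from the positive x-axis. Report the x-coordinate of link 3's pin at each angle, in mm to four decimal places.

geometry: r = 34 mm, L = 238 mm, e = 3 mm
θ=113°: crank pin P = (r cos θ, r sin θ) = (-13.284858, 31.297165)
θ=113°: h = r sin θ − e = 31.297165 − 3 = 28.297165
θ=113°: x = r cos θ + √(L² − h²) = -13.284858 + 236.311808 = 223.026949
θ=114°: crank pin P = (r cos θ, r sin θ) = (-13.829046, 31.060546)
θ=114°: h = r sin θ − e = 31.060546 − 3 = 28.060546
θ=114°: x = r cos θ + √(L² − h²) = -13.829046 + 236.340022 = 222.510976
θ=246°: crank pin P = (r cos θ, r sin θ) = (-13.829046, -31.060546)
θ=246°: h = r sin θ − e = -31.060546 − 3 = -34.060546
θ=246°: x = r cos θ + √(L² − h²) = -13.829046 + 235.550163 = 221.721117

θ=113°: 223.0269
θ=114°: 222.5110
θ=246°: 221.7211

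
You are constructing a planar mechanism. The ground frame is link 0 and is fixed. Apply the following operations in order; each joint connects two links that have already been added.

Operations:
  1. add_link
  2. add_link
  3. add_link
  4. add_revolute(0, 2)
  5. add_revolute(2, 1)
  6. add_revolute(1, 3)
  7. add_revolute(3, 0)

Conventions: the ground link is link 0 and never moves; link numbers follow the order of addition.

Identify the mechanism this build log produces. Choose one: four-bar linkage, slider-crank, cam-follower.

links: 4 (incl. ground); joints: 4 revolute, 0 prismatic, 0 higher (cam) pair, forming one closed loop
4 links in a single 4R loop → four-bar linkage

four-bar linkage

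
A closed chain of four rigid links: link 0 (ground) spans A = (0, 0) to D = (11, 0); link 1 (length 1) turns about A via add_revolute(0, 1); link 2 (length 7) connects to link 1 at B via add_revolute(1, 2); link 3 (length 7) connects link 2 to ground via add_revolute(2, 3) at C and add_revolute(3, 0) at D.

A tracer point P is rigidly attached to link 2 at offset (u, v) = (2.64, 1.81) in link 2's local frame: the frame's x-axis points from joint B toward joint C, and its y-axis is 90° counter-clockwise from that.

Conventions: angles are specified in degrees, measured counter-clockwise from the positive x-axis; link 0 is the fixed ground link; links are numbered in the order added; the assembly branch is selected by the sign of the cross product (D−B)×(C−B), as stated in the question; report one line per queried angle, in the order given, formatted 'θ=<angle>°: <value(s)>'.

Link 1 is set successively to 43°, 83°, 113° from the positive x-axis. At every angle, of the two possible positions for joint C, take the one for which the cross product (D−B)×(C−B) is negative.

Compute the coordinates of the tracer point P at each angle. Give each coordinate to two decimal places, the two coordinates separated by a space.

A=(0,0), D=(11.00,0)
θ=43°: B = A + 1.00·(cos43°, sin43°) = (0.7314, 0.6820)
θ=43°: |BD| = 10.2913
θ=43°: circle(B,7.00) ∩ circle(D,7.00): a=5.1456, h=4.7458
θ=43°:   candidates: C₊=(6.1802,5.0763) cross=48.840; C₋=(5.5512,-4.3944) cross=-48.840
θ=43°:   branch - wants cross < 0 → take C=(5.5512,-4.3944) (cross=-48.840)
θ=43°: ex = (C−B)/|BC| = (0.6885,-0.7252); ey = (0.7252,0.6885)
θ=43°: P = B + 2.64·ex + 1.81·ey = (3.8617,0.0138)
θ=83°: B = A + 1.00·(cos83°, sin83°) = (0.1219, 0.9925)
θ=83°: |BD| = 10.9233
θ=83°: circle(B,7.00) ∩ circle(D,7.00): a=5.4617, h=4.3784
θ=83°:   candidates: C₊=(5.9588,4.8565) cross=47.827; C₋=(5.1631,-3.8640) cross=-47.827
θ=83°:   branch - wants cross < 0 → take C=(5.1631,-3.8640) (cross=-47.827)
θ=83°: ex = (C−B)/|BC| = (0.7202,-0.6938); ey = (0.6938,0.7202)
θ=83°: P = B + 2.64·ex + 1.81·ey = (3.2789,0.4644)
θ=113°: B = A + 1.00·(cos113°, sin113°) = (-0.3907, 0.9205)
θ=113°: |BD| = 11.4279
θ=113°: circle(B,7.00) ∩ circle(D,7.00): a=5.7139, h=4.0436
θ=113°:   candidates: C₊=(5.6303,4.4907) cross=46.210; C₋=(4.9789,-3.5702) cross=-46.210
θ=113°:   branch - wants cross < 0 → take C=(4.9789,-3.5702) (cross=-46.210)
θ=113°: ex = (C−B)/|BC| = (0.7671,-0.6415); ey = (0.6415,0.7671)
θ=113°: P = B + 2.64·ex + 1.81·ey = (2.7956,0.6153)

θ=43°: 3.86 0.01
θ=83°: 3.28 0.46
θ=113°: 2.80 0.62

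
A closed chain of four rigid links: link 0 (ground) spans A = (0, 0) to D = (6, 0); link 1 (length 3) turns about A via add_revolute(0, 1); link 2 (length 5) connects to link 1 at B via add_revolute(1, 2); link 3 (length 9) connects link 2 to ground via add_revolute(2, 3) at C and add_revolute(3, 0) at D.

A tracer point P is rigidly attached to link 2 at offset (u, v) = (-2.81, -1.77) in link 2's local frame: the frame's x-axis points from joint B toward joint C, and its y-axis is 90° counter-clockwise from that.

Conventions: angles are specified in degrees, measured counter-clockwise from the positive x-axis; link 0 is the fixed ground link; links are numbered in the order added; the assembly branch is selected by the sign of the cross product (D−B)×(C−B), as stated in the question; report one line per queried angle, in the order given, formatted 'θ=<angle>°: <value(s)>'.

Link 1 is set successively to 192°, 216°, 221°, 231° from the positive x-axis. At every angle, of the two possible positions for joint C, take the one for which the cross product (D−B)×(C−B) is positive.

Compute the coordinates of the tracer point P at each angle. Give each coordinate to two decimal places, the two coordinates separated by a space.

A=(0,0), D=(6.00,0)
θ=192°: B = A + 3.00·(cos192°, sin192°) = (-2.9344, -0.6237)
θ=192°: |BD| = 8.9562
θ=192°: circle(B,5.00) ∩ circle(D,9.00): a=1.3518, h=4.8138
θ=192°:   candidates: C₊=(-1.9212,4.2725) cross=43.113; C₋=(-1.2507,-5.3317) cross=-43.113
θ=192°:   branch + wants cross > 0 → take C=(-1.9212,4.2725) (cross=43.113)
θ=192°: ex = (C−B)/|BC| = (0.2026,0.9793); ey = (-0.9793,0.2026)
θ=192°: P = B + -2.81·ex + -1.77·ey = (-1.7706,-3.7341)
θ=216°: B = A + 3.00·(cos216°, sin216°) = (-2.4271, -1.7634)
θ=216°: |BD| = 8.6096
θ=216°: circle(B,5.00) ∩ circle(D,9.00): a=1.0526, h=4.8880
θ=216°:   candidates: C₊=(-2.3979,3.2366) cross=42.083; C₋=(-0.3957,-6.3321) cross=-42.083
θ=216°:   branch + wants cross > 0 → take C=(-2.3979,3.2366) (cross=42.083)
θ=216°: ex = (C−B)/|BC| = (0.0058,1.0000); ey = (-1.0000,0.0058)
θ=216°: P = B + -2.81·ex + -1.77·ey = (-0.6735,-4.5836)
θ=221°: B = A + 3.00·(cos221°, sin221°) = (-2.2641, -1.9682)
θ=221°: |BD| = 8.4953
θ=221°: circle(B,5.00) ∩ circle(D,9.00): a=0.9517, h=4.9086
θ=221°:   candidates: C₊=(-2.4756,3.0274) cross=41.700; C₋=(-0.2011,-6.5227) cross=-41.700
θ=221°:   branch + wants cross > 0 → take C=(-2.4756,3.0274) (cross=41.700)
θ=221°: ex = (C−B)/|BC| = (-0.0423,0.9991); ey = (-0.9991,-0.0423)
θ=221°: P = B + -2.81·ex + -1.77·ey = (-0.3769,-4.7008)
θ=231°: B = A + 3.00·(cos231°, sin231°) = (-1.8880, -2.3314)
θ=231°: |BD| = 8.2253
θ=231°: circle(B,5.00) ∩ circle(D,9.00): a=0.7085, h=4.9495
θ=231°:   candidates: C₊=(-2.6114,2.6159) cross=40.711; C₋=(0.1944,-6.8772) cross=-40.711
θ=231°:   branch + wants cross > 0 → take C=(-2.6114,2.6159) (cross=40.711)
θ=231°: ex = (C−B)/|BC| = (-0.1447,0.9895); ey = (-0.9895,-0.1447)
θ=231°: P = B + -2.81·ex + -1.77·ey = (0.2700,-4.8558)

θ=192°: -1.77 -3.73
θ=216°: -0.67 -4.58
θ=221°: -0.38 -4.70
θ=231°: 0.27 -4.86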